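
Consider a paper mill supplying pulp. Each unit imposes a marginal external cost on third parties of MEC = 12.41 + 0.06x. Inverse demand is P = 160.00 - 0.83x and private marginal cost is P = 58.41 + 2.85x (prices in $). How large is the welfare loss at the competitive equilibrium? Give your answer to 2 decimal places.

DWL = $26.45

Market equilibrium (private): 58.41 + 2.85x = 160.00 - 0.83x → x_m = 27.6060.
Social marginal cost = private MC + MEC = 70.82 + 2.91x.
Set SMC = demand: 70.82 + 2.91x = 160.00 - 0.83x → x* = 23.8449.
Height of the DWL triangle at x_m is SMC(x_m) − demand(x_m) = MEC(x_m) = 14.0664.
DWL = ½ × 3.7611 × 14.0664 = 26.4526.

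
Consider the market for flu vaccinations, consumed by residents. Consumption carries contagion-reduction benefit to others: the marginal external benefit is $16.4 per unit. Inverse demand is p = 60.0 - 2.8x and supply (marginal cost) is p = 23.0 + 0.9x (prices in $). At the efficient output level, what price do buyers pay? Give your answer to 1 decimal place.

Social marginal benefit = demand + MEB = 76.4 - 2.8x.
Set SMB = MC: 76.4 - 2.8x = 23.0 + 0.9x → x* = 14.4324.
Consumer price on the demand curve at x*: 60.0 − 2.8×14.4324 = 19.5893.

P = $19.6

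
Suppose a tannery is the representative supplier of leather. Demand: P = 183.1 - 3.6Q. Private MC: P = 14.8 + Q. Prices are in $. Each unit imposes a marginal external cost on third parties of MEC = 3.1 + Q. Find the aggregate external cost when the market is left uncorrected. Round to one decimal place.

Market equilibrium (private): 14.8 + Q = 183.1 - 3.6Q → Q_m = 36.5870.
Total external cost = ∫₀^{Q_m} (3.1 + 1.0Q) dQ = 3.1×36.5870 + ½×1.0×36.5870² = 782.7240.

$782.7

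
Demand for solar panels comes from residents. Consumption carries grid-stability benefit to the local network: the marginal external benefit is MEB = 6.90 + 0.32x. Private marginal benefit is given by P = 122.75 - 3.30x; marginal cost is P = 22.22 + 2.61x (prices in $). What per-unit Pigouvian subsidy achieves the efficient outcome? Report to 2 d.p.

Social marginal benefit = demand + MEB = 129.65 - 2.98x.
Set SMB = MC: 129.65 - 2.98x = 22.22 + 2.61x → x* = 19.2182.
The Pigouvian subsidy equals MEB at x*: 6.90 + 0.32×19.2182 = 13.0498.

subsidy = $13.05 per unit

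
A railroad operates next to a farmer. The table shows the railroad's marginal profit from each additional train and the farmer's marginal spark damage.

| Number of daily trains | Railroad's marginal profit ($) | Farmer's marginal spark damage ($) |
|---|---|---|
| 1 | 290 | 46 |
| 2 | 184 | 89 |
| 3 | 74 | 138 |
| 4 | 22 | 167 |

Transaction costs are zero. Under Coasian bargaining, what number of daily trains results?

2

Bargaining reaches the level where marginal profit last exceeds marginal spark damage.
That holds through level 2 (184 ≥ 89) but not at 3 (74 < 138).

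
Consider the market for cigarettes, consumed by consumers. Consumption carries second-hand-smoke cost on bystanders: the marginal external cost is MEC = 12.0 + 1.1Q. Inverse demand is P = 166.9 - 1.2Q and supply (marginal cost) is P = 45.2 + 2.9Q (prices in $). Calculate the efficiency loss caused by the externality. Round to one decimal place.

DWL = $191.7

Market equilibrium (private): 45.2 + 2.9Q = 166.9 - 1.2Q → Q_m = 29.6829.
Social marginal benefit = demand − MEC = 154.9 - 2.3Q.
Set SMB = MC: 154.9 - 2.3Q = 45.2 + 2.9Q → Q* = 21.0962.
Between Q* and Q_m the wedge MC − SMB runs linearly from 0 to MEC(Q_m), so the loss is a triangle.
DWL = ½ × 8.5867 × 44.6512 = 191.7032.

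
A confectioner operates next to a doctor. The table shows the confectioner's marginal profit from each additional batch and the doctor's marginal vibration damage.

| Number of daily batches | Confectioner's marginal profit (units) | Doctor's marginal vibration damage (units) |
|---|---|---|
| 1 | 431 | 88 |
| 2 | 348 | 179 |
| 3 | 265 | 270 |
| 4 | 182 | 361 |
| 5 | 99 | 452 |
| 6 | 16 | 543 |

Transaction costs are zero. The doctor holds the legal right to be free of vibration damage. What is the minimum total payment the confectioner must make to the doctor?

Efficient level: marginal profit ≥ marginal vibration damage through level 2, so k* = 2.
With the doctor holding the right, the confectioner must at least compensate total damage at k*: 88 + 179 = 267.

267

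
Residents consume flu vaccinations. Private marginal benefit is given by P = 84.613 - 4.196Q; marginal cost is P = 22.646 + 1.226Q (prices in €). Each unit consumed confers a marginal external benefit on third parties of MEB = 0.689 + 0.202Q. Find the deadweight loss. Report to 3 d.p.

Market equilibrium (private): 22.646 + 1.226Q = 84.613 - 4.196Q → Q_m = 11.4288.
Social marginal benefit = demand + MEB = 85.302 - 3.994Q.
Set SMB = MC: 85.302 - 3.994Q = 22.646 + 1.226Q → Q* = 12.0031.
Between Q* and Q_m the wedge SMB − MC runs linearly from 0 to MEB(Q_m), so the loss is a triangle.
DWL = ½ × 0.5743 × 2.9976 = 0.8608.

DWL = €0.861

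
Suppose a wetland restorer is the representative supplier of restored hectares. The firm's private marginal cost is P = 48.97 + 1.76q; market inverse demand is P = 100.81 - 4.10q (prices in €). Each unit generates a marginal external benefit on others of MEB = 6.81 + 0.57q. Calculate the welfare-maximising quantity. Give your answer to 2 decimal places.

q* = 11.09

Social marginal cost = private MC − MEB = 42.16 + 1.19q.
Set SMC = demand: 42.16 + 1.19q = 100.81 - 4.10q → q* = 11.0870.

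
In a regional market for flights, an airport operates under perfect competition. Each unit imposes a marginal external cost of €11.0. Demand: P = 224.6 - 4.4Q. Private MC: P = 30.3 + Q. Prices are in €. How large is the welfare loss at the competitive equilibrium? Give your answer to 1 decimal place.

Market equilibrium (private): 30.3 + Q = 224.6 - 4.4Q → Q_m = 35.9815.
Social marginal cost = private MC + MEC = 41.3 + Q.
Set SMC = demand: 41.3 + Q = 224.6 - 4.4Q → Q* = 33.9444.
Height of the DWL triangle at Q_m is SMC(Q_m) − demand(Q_m) = MEC(Q_m) = 11.0000.
DWL = ½ × 2.0371 × 11.0000 = 11.2041.

DWL = €11.2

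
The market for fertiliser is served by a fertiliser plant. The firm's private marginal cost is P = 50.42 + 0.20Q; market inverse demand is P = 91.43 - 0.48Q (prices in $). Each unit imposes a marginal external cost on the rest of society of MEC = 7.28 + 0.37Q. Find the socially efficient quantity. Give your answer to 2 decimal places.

Social marginal cost = private MC + MEC = 57.70 + 0.57Q.
Set SMC = demand: 57.70 + 0.57Q = 91.43 - 0.48Q → Q* = 32.1238.

Q* = 32.12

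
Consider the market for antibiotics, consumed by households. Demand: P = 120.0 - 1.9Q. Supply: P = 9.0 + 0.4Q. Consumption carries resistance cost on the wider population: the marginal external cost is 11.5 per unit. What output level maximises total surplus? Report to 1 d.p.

Q* = 43.3

Social marginal benefit = demand − MEC = 108.5 - 1.9Q.
Set SMB = MC: 108.5 - 1.9Q = 9.0 + 0.4Q → Q* = 43.2609.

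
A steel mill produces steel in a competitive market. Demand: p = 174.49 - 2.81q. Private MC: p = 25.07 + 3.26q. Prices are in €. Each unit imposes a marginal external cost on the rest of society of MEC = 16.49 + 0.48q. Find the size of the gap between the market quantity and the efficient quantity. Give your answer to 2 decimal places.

Market equilibrium (private): 25.07 + 3.26q = 174.49 - 2.81q → q_m = 24.6161.
Social marginal cost = private MC + MEC = 41.56 + 3.74q.
Set SMC = demand: 41.56 + 3.74q = 174.49 - 2.81q → q* = 20.2947.
Gap = |24.6161 − 20.2947| = 4.3214.

4.32 units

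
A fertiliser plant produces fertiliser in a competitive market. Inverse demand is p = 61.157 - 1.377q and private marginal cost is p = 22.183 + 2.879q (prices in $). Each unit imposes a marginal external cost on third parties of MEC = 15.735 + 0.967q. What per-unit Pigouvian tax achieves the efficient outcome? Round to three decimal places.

tax = $20.038 per unit

Social marginal cost = private MC + MEC = 37.918 + 3.846q.
Set SMC = demand: 37.918 + 3.846q = 61.157 - 1.377q → q* = 4.4494.
The Pigouvian tax equals MEC at q*: 15.735 + 0.967×4.4494 = 20.0376.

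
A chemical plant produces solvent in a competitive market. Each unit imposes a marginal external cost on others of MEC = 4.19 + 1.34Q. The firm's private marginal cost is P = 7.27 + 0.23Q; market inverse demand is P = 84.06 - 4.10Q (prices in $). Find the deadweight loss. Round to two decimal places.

Market equilibrium (private): 7.27 + 0.23Q = 84.06 - 4.10Q → Q_m = 17.7344.
Social marginal cost = private MC + MEC = 11.46 + 1.57Q.
Set SMC = demand: 11.46 + 1.57Q = 84.06 - 4.10Q → Q* = 12.8042.
The welfare-loss triangle has base |Q_m − Q*| and height MEC(Q_m) (the vertical gap between SMC and demand is zero at Q* and MEC at Q_m).
DWL = ½ × 4.9302 × 27.9541 = 68.9097.

DWL = $68.91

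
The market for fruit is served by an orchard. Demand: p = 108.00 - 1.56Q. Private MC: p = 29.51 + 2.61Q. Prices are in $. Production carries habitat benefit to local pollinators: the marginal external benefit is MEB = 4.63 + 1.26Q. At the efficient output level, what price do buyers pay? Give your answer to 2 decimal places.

Social marginal cost = private MC − MEB = 24.88 + 1.35Q.
Set SMC = demand: 24.88 + 1.35Q = 108.00 - 1.56Q → Q* = 28.5636.
Consumer price on the demand curve at Q*: 108.00 − 1.56×28.5636 = 63.4408.

P = $63.44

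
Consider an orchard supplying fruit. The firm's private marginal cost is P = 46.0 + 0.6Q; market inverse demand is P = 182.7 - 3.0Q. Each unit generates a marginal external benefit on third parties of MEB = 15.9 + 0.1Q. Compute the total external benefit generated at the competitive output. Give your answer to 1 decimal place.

675.9

Market equilibrium (private): 46.0 + 0.6Q = 182.7 - 3.0Q → Q_m = 37.9722.
Total external benefit = ∫₀^{Q_m} (15.9 + 0.1Q) dQ = 15.9×37.9722 + ½×0.1×37.9722² = 675.8524.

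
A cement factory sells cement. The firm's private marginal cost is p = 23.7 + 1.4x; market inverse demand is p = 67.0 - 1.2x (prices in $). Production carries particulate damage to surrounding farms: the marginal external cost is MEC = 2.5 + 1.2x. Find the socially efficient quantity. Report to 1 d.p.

x* = 10.7

Social marginal cost = private MC + MEC = 26.2 + 2.6x.
Set SMC = demand: 26.2 + 2.6x = 67.0 - 1.2x → x* = 10.7368.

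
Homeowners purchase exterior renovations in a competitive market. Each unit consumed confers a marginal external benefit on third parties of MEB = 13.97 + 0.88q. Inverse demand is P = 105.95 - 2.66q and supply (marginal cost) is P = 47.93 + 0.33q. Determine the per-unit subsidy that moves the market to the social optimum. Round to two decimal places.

Social marginal benefit = demand + MEB = 119.92 - 1.78q.
Set SMB = MC: 119.92 - 1.78q = 47.93 + 0.33q → q* = 34.1185.
The Pigouvian subsidy equals MEB at q*: 13.97 + 0.88×34.1185 = 43.9943.

subsidy = 43.99 per unit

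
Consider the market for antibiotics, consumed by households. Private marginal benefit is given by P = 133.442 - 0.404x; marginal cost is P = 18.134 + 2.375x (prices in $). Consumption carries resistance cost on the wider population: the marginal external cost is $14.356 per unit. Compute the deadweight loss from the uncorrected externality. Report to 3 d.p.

Market equilibrium (private): 18.134 + 2.375x = 133.442 - 0.404x → x_m = 41.4926.
Social marginal benefit = demand − MEC = 119.086 - 0.404x.
Set SMB = MC: 119.086 - 0.404x = 18.134 + 2.375x → x* = 36.3267.
The loss is the area between SMB and MC from x* to x_m; with linear curves that's a triangle of height MEC(x_m).
DWL = ½ × 5.1659 × 14.3560 = 37.0808.

DWL = $37.081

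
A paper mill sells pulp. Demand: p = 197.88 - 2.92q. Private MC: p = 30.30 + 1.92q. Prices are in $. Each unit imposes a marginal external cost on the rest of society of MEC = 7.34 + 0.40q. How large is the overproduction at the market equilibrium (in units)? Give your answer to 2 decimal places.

Market equilibrium (private): 30.30 + 1.92q = 197.88 - 2.92q → q_m = 34.6240.
Social marginal cost = private MC + MEC = 37.64 + 2.32q.
Set SMC = demand: 37.64 + 2.32q = 197.88 - 2.92q → q* = 30.5802.
Gap = |34.6240 − 30.5802| = 4.0438.

4.04 units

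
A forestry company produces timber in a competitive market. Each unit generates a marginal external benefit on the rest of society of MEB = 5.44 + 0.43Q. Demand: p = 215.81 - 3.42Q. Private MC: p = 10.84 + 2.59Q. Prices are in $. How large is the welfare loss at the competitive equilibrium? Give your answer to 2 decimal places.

DWL = $36.22

Market equilibrium (private): 10.84 + 2.59Q = 215.81 - 3.42Q → Q_m = 34.1048.
Social marginal cost = private MC − MEB = 5.40 + 2.16Q.
Set SMC = demand: 5.40 + 2.16Q = 215.81 - 3.42Q → Q* = 37.7079.
Height of the DWL triangle at Q_m is demand(Q_m) − SMC(Q_m) = MEB(Q_m) = 20.1051.
DWL = ½ × 3.6031 × 20.1051 = 36.2203.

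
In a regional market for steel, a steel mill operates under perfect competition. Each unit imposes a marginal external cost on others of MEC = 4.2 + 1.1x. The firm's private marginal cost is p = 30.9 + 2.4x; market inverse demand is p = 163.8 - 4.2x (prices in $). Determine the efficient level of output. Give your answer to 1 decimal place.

x* = 16.7

Social marginal cost = private MC + MEC = 35.1 + 3.5x.
Set SMC = demand: 35.1 + 3.5x = 163.8 - 4.2x → x* = 16.7143.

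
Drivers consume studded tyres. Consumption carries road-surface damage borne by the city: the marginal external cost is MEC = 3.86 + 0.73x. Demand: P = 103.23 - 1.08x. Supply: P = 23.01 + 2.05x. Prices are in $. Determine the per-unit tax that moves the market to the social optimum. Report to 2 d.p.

tax = $18.30 per unit

Social marginal benefit = demand − MEC = 99.37 - 1.81x.
Set SMB = MC: 99.37 - 1.81x = 23.01 + 2.05x → x* = 19.7824.
The Pigouvian tax equals MEC at x*: 3.86 + 0.73×19.7824 = 18.3012.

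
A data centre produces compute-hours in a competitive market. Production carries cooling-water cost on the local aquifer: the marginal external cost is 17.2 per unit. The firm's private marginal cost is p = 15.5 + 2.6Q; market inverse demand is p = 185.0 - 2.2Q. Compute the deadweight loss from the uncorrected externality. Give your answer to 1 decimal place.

DWL = 30.8

Market equilibrium (private): 15.5 + 2.6Q = 185.0 - 2.2Q → Q_m = 35.3125.
Social marginal cost = private MC + MEC = 32.7 + 2.6Q.
Set SMC = demand: 32.7 + 2.6Q = 185.0 - 2.2Q → Q* = 31.7292.
The welfare-loss triangle has base |Q_m − Q*| and height MEC(Q_m) (the vertical gap between SMC and demand is zero at Q* and MEC at Q_m).
DWL = ½ × 3.5833 × 17.2000 = 30.8164.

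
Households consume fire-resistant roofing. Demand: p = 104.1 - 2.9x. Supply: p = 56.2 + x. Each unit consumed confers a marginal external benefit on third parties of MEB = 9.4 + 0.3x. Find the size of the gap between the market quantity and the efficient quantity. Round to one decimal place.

3.6 units

Market equilibrium (private): 56.2 + x = 104.1 - 2.9x → x_m = 12.2821.
Social marginal benefit = demand + MEB = 113.5 - 2.6x.
Set SMB = MC: 113.5 - 2.6x = 56.2 + x → x* = 15.9167.
Gap = |12.2821 − 15.9167| = 3.6346.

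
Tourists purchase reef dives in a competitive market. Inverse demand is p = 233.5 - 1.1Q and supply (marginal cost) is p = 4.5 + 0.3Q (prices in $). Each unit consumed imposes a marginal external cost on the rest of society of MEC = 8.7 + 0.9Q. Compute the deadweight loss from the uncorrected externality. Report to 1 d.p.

DWL = $5284.6

Market equilibrium (private): 4.5 + 0.3Q = 233.5 - 1.1Q → Q_m = 163.5714.
Social marginal benefit = demand − MEC = 224.8 - 2.0Q.
Set SMB = MC: 224.8 - 2.0Q = 4.5 + 0.3Q → Q* = 95.7826.
The welfare-loss triangle has base |Q_m − Q*| and height MEC(Q_m) (the vertical gap between SMB and MC is zero at Q* and MEC at Q_m).
DWL = ½ × 67.7888 × 155.9143 = 5284.6216.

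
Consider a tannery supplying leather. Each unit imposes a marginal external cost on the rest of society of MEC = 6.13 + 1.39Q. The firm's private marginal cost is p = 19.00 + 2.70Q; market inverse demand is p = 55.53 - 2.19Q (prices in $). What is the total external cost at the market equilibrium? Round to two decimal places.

Market equilibrium (private): 19.00 + 2.70Q = 55.53 - 2.19Q → Q_m = 7.4703.
Total external cost = ∫₀^{Q_m} (6.13 + 1.39Q) dQ = 6.13×7.4703 + ½×1.39×7.4703² = 84.5777.

$84.58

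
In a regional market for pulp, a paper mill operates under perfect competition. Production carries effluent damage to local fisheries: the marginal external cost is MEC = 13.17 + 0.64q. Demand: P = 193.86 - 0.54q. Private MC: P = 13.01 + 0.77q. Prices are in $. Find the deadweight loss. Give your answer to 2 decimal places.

DWL = $2642.86

Market equilibrium (private): 13.01 + 0.77q = 193.86 - 0.54q → q_m = 138.0534.
Social marginal cost = private MC + MEC = 26.18 + 1.41q.
Set SMC = demand: 26.18 + 1.41q = 193.86 - 0.54q → q* = 85.9897.
Between q* and q_m the wedge SMC − demand runs linearly from 0 to MEC(q_m), so the loss is a triangle.
DWL = ½ × 52.0637 × 101.5242 = 2642.8627.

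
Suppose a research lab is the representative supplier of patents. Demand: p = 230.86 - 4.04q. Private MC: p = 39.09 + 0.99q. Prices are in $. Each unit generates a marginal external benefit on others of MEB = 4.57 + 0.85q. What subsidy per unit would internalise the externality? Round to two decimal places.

subsidy = $44.50 per unit

Social marginal cost = private MC − MEB = 34.52 + 0.14q.
Set SMC = demand: 34.52 + 0.14q = 230.86 - 4.04q → q* = 46.9713.
The Pigouvian subsidy equals MEB at q*: 4.57 + 0.85×46.9713 = 44.4956.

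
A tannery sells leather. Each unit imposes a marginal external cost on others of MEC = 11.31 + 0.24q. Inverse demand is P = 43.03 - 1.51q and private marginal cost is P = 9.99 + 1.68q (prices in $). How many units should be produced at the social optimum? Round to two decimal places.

Social marginal cost = private MC + MEC = 21.30 + 1.92q.
Set SMC = demand: 21.30 + 1.92q = 43.03 - 1.51q → q* = 6.3353.

q* = 6.34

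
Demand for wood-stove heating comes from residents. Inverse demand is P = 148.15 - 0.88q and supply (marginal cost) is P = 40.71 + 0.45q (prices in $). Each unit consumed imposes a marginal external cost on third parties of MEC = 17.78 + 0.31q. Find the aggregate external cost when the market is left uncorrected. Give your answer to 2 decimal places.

Market equilibrium (private): 40.71 + 0.45q = 148.15 - 0.88q → q_m = 80.7820.
Total external cost = ∫₀^{q_m} (17.78 + 0.31q) dq = 17.78×80.7820 + ½×0.31×80.7820² = 2447.7923.

$2447.79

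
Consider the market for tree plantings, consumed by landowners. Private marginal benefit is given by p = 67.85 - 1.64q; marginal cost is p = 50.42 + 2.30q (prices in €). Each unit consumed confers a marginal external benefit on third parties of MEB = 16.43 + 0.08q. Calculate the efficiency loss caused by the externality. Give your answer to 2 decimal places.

Market equilibrium (private): 50.42 + 2.30q = 67.85 - 1.64q → q_m = 4.4239.
Social marginal benefit = demand + MEB = 84.28 - 1.56q.
Set SMB = MC: 84.28 - 1.56q = 50.42 + 2.30q → q* = 8.7720.
The loss is the area between SMB and MC from q* to q_m; with linear curves that's a triangle of height MEB(q_m).
DWL = ½ × 4.3481 × 16.7839 = 36.4890.

DWL = €36.49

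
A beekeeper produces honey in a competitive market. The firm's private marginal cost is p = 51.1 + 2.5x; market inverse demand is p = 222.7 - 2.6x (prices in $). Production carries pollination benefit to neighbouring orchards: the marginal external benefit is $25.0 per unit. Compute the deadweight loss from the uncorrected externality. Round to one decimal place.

Market equilibrium (private): 51.1 + 2.5x = 222.7 - 2.6x → x_m = 33.6471.
Social marginal cost = private MC − MEB = 26.1 + 2.5x.
Set SMC = demand: 26.1 + 2.5x = 222.7 - 2.6x → x* = 38.5490.
The loss is the area between SMC and demand from x* to x_m; with linear curves that's a triangle of height MEB(x_m).
DWL = ½ × 4.9019 × 25.0000 = 61.2738.

DWL = $61.3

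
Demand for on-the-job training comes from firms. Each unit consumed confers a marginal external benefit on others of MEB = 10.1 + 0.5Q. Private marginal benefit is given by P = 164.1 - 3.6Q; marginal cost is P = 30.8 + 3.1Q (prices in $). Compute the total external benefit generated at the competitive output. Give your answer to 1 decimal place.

$299.9

Market equilibrium (private): 30.8 + 3.1Q = 164.1 - 3.6Q → Q_m = 19.8955.
Total external benefit = ∫₀^{Q_m} (10.1 + 0.5Q) dQ = 10.1×19.8955 + ½×0.5×19.8955² = 299.9023.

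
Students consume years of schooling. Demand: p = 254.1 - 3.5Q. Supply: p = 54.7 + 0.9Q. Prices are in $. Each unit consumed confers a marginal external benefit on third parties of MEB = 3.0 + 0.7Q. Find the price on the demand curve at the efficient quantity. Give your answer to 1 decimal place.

Social marginal benefit = demand + MEB = 257.1 - 2.8Q.
Set SMB = MC: 257.1 - 2.8Q = 54.7 + 0.9Q → Q* = 54.7027.
Consumer price on the demand curve at Q*: 254.1 − 3.5×54.7027 = 62.6406.

P = $62.6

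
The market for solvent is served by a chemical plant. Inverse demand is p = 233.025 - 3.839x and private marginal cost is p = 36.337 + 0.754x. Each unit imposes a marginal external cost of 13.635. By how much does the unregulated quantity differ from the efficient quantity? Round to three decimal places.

Market equilibrium (private): 36.337 + 0.754x = 233.025 - 3.839x → x_m = 42.8234.
Social marginal cost = private MC + MEC = 49.972 + 0.754x.
Set SMC = demand: 49.972 + 0.754x = 233.025 - 3.839x → x* = 39.8548.
Gap = |42.8234 − 39.8548| = 2.9686.

2.969 units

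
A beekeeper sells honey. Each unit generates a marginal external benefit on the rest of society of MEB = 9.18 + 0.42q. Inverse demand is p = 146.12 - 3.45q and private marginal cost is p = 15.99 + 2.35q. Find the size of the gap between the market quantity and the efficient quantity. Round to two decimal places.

3.46 units

Market equilibrium (private): 15.99 + 2.35q = 146.12 - 3.45q → q_m = 22.4362.
Social marginal cost = private MC − MEB = 6.81 + 1.93q.
Set SMC = demand: 6.81 + 1.93q = 146.12 - 3.45q → q* = 25.8941.
Gap = |22.4362 − 25.8941| = 3.4579.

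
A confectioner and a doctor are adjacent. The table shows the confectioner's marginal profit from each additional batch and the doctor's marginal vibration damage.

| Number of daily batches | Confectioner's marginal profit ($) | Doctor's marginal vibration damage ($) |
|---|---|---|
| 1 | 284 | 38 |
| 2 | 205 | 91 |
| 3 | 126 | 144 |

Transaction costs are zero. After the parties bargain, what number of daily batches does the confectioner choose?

2

Bargaining reaches the level where marginal profit last exceeds marginal vibration damage.
That holds through level 2 (205 ≥ 91) but not at 3 (126 < 144).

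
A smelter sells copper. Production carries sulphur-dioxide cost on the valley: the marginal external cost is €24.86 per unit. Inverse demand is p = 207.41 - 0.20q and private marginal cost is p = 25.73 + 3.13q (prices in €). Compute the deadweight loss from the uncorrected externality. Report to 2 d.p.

Market equilibrium (private): 25.73 + 3.13q = 207.41 - 0.20q → q_m = 54.5586.
Social marginal cost = private MC + MEC = 50.59 + 3.13q.
Set SMC = demand: 50.59 + 3.13q = 207.41 - 0.20q → q* = 47.0931.
Between q* and q_m the wedge SMC − demand runs linearly from 0 to MEC(q_m), so the loss is a triangle.
DWL = ½ × 7.4655 × 24.8600 = 92.7962.

DWL = €92.80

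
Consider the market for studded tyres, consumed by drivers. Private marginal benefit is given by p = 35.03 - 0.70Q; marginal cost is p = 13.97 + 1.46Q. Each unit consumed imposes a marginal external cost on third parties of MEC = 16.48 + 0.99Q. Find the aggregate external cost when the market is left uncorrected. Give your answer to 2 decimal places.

207.74

Market equilibrium (private): 13.97 + 1.46Q = 35.03 - 0.70Q → Q_m = 9.7500.
Total external cost = ∫₀^{Q_m} (16.48 + 0.99Q) dQ = 16.48×9.7500 + ½×0.99×9.7500² = 207.7359.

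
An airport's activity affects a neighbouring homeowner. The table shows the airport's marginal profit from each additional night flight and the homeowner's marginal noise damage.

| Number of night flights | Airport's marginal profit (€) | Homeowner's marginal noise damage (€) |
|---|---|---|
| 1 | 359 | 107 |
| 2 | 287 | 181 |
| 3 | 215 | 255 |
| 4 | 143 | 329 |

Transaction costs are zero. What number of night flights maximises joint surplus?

2

Bargaining reaches the level where marginal profit last exceeds marginal noise damage.
That holds through level 2 (287 ≥ 181) but not at 3 (215 < 255).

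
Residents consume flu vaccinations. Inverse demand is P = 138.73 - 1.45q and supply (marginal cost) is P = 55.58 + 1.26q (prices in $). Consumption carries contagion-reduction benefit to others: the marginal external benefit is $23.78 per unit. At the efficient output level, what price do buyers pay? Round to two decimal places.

Social marginal benefit = demand + MEB = 162.51 - 1.45q.
Set SMB = MC: 162.51 - 1.45q = 55.58 + 1.26q → q* = 39.4576.
Consumer price on the demand curve at q*: 138.73 − 1.45×39.4576 = 81.5165.

P = $81.52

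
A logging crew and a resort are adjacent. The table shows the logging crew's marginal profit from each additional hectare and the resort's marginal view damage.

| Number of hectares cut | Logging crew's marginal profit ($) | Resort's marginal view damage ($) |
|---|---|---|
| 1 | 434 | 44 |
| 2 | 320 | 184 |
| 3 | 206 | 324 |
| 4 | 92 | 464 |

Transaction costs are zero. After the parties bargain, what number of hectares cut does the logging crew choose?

2

Bargaining reaches the level where marginal profit last exceeds marginal view damage.
That holds through level 2 (320 ≥ 184) but not at 3 (206 < 324).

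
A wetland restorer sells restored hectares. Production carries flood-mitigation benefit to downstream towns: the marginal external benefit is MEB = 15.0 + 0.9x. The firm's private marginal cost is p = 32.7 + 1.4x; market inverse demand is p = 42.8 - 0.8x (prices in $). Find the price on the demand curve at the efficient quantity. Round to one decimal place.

P = $27.4

Social marginal cost = private MC − MEB = 17.7 + 0.5x.
Set SMC = demand: 17.7 + 0.5x = 42.8 - 0.8x → x* = 19.3077.
Consumer price on the demand curve at x*: 42.8 − 0.8×19.3077 = 27.3538.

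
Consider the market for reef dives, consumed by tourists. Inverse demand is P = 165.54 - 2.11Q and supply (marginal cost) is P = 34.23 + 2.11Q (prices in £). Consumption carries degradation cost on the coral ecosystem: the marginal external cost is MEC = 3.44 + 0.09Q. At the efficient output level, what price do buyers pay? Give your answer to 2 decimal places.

P = £102.94

Social marginal benefit = demand − MEC = 162.10 - 2.20Q.
Set SMB = MC: 162.10 - 2.20Q = 34.23 + 2.11Q → Q* = 29.6682.
Consumer price on the demand curve at Q*: 165.54 − 2.11×29.6682 = 102.9401.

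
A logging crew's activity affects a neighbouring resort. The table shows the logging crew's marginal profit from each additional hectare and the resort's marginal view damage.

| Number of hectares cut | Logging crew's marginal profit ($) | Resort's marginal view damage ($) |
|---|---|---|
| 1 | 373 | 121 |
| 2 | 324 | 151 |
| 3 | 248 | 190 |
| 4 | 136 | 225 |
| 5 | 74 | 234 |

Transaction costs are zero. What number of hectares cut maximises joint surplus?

3

Bargaining reaches the level where marginal profit last exceeds marginal view damage.
That holds through level 3 (248 ≥ 190) but not at 4 (136 < 225).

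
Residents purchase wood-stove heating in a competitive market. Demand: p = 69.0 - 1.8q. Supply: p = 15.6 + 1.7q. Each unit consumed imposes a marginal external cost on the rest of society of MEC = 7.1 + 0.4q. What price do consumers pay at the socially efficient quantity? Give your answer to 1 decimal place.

Social marginal benefit = demand − MEC = 61.9 - 2.2q.
Set SMB = MC: 61.9 - 2.2q = 15.6 + 1.7q → q* = 11.8718.
Consumer price on the demand curve at q*: 69.0 − 1.8×11.8718 = 47.6308.

P = 47.6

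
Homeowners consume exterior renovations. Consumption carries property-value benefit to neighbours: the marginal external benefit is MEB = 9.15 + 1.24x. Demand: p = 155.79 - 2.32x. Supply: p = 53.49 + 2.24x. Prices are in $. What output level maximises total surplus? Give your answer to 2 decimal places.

x* = 33.57

Social marginal benefit = demand + MEB = 164.94 - 1.08x.
Set SMB = MC: 164.94 - 1.08x = 53.49 + 2.24x → x* = 33.5693.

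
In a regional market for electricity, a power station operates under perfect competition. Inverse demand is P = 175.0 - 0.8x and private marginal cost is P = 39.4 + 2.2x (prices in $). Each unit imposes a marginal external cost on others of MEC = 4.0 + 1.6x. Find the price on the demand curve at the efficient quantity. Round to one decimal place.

Social marginal cost = private MC + MEC = 43.4 + 3.8x.
Set SMC = demand: 43.4 + 3.8x = 175.0 - 0.8x → x* = 28.6087.
Consumer price on the demand curve at x*: 175.0 − 0.8×28.6087 = 152.1130.

P = $152.1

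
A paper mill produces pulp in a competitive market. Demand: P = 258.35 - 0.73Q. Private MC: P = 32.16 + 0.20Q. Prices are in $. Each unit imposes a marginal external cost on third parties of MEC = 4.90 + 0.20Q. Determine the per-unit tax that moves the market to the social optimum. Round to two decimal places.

Social marginal cost = private MC + MEC = 37.06 + 0.40Q.
Set SMC = demand: 37.06 + 0.40Q = 258.35 - 0.73Q → Q* = 195.8319.
The Pigouvian tax equals MEC at Q*: 4.90 + 0.20×195.8319 = 44.0664.

tax = $44.07 per unit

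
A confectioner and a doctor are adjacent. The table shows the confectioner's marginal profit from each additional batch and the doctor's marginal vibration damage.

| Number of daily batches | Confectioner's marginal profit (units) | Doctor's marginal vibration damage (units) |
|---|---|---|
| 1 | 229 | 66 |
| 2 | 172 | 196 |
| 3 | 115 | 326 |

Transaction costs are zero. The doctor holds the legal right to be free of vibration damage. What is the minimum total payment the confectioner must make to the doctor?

66

Efficient level: marginal profit ≥ marginal vibration damage through level 1, so k* = 1.
With the doctor holding the right, the confectioner must at least compensate total damage at k*: 66 = 66.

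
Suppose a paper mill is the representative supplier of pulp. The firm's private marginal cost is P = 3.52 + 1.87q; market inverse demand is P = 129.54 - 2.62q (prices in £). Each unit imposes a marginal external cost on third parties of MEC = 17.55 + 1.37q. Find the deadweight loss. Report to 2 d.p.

Market equilibrium (private): 3.52 + 1.87q = 129.54 - 2.62q → q_m = 28.0668.
Social marginal cost = private MC + MEC = 21.07 + 3.24q.
Set SMC = demand: 21.07 + 3.24q = 129.54 - 2.62q → q* = 18.5102.
The welfare-loss triangle has base |q_m − q*| and height MEC(q_m) (the vertical gap between SMC and demand is zero at q* and MEC at q_m).
DWL = ½ × 9.5566 × 56.0015 = 267.5920.

DWL = £267.59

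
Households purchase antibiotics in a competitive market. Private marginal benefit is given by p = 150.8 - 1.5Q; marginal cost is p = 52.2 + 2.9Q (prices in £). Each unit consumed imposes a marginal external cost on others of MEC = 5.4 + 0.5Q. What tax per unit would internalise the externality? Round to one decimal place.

tax = £14.9 per unit

Social marginal benefit = demand − MEC = 145.4 - 2.0Q.
Set SMB = MC: 145.4 - 2.0Q = 52.2 + 2.9Q → Q* = 19.0204.
The Pigouvian tax equals MEC at Q*: 5.4 + 0.5×19.0204 = 14.9102.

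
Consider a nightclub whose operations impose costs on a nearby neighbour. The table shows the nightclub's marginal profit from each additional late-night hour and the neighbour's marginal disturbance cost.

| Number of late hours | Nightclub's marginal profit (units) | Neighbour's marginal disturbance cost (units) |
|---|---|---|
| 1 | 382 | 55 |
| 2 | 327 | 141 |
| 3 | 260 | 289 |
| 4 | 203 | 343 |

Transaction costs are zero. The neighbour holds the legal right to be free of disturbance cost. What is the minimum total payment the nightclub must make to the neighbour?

Efficient level: marginal profit ≥ marginal disturbance cost through level 2, so k* = 2.
With the neighbour holding the right, the nightclub must at least compensate total damage at k*: 55 + 141 = 196.

196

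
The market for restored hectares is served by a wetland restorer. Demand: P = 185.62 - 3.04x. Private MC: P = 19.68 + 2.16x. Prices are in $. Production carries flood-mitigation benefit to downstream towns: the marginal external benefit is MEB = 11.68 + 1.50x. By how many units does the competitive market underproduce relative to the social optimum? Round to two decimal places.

16.09 units

Market equilibrium (private): 19.68 + 2.16x = 185.62 - 3.04x → x_m = 31.9115.
Social marginal cost = private MC − MEB = 8.00 + 0.66x.
Set SMC = demand: 8.00 + 0.66x = 185.62 - 3.04x → x* = 48.0054.
Gap = |31.9115 − 48.0054| = 16.0939.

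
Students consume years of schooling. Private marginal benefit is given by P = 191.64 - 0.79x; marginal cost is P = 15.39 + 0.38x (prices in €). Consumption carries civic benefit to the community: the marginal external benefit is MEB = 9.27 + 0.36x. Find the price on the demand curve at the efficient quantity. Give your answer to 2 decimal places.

P = €10.70

Social marginal benefit = demand + MEB = 200.91 - 0.43x.
Set SMB = MC: 200.91 - 0.43x = 15.39 + 0.38x → x* = 229.0370.
Consumer price on the demand curve at x*: 191.64 − 0.79×229.0370 = 10.7008.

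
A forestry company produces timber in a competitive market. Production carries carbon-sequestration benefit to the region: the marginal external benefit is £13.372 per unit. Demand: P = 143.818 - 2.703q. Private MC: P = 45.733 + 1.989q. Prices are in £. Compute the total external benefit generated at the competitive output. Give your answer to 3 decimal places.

Market equilibrium (private): 45.733 + 1.989q = 143.818 - 2.703q → q_m = 20.9047.
Total external benefit = MEB × q_m = 13.372 × 20.9047 = 279.5376.

£279.538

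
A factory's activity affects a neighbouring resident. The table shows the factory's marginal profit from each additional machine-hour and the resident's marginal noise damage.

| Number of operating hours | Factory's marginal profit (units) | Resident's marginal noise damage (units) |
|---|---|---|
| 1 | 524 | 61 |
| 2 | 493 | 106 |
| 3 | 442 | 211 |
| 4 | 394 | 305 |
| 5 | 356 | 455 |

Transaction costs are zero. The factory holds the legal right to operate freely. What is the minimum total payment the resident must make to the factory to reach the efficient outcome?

356

Left alone the factory would choose level 5 (marginal profit stays positive).
Efficient level: k* = 4 (marginal profit ≥ marginal noise damage through 4).
The resident must at least cover the factory's forgone profit from cutting 5→4: 356 = 356.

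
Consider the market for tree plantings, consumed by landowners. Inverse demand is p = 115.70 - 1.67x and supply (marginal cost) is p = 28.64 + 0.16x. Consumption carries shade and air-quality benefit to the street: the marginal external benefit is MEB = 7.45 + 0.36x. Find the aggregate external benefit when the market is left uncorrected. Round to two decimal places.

Market equilibrium (private): 28.64 + 0.16x = 115.70 - 1.67x → x_m = 47.5738.
Total external benefit = ∫₀^{x_m} (7.45 + 0.36x) dx = 7.45×47.5738 + ½×0.36×47.5738² = 761.8128.

761.81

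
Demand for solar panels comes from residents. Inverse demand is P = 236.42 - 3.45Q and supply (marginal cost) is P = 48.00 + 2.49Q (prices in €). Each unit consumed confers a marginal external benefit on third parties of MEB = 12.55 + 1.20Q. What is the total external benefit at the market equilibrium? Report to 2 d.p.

Market equilibrium (private): 48.00 + 2.49Q = 236.42 - 3.45Q → Q_m = 31.7205.
Total external benefit = ∫₀^{Q_m} (12.55 + 1.20Q) dQ = 12.55×31.7205 + ½×1.20×31.7205² = 1001.8063.

€1001.81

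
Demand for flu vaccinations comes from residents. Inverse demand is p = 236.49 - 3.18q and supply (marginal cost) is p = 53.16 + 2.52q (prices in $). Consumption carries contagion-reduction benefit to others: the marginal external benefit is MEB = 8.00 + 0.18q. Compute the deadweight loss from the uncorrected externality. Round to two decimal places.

Market equilibrium (private): 53.16 + 2.52q = 236.49 - 3.18q → q_m = 32.1632.
Social marginal benefit = demand + MEB = 244.49 - 3.00q.
Set SMB = MC: 244.49 - 3.00q = 53.16 + 2.52q → q* = 34.6612.
The welfare-loss triangle has base |q_m − q*| and height MEB(q_m) (the vertical gap between SMB and MC is zero at q* and MEB at q_m).
DWL = ½ × 2.4980 × 13.7894 = 17.2230.

DWL = $17.22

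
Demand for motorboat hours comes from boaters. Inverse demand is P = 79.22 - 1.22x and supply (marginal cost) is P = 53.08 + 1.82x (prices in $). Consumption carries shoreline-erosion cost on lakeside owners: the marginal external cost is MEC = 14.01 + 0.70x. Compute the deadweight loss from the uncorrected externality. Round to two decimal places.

Market equilibrium (private): 53.08 + 1.82x = 79.22 - 1.22x → x_m = 8.5987.
Social marginal benefit = demand − MEC = 65.21 - 1.92x.
Set SMB = MC: 65.21 - 1.92x = 53.08 + 1.82x → x* = 3.2433.
The welfare-loss triangle has base |x_m − x*| and height MEC(x_m) (the vertical gap between SMB and MC is zero at x* and MEC at x_m).
DWL = ½ × 5.3554 × 20.0291 = 53.6319.

DWL = $53.63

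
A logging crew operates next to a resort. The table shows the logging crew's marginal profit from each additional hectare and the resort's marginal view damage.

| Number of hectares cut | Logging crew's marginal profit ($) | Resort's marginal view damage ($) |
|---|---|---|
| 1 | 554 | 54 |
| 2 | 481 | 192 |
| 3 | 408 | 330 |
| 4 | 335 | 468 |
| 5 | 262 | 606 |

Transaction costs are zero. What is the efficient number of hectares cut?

3

Bargaining reaches the level where marginal profit last exceeds marginal view damage.
That holds through level 3 (408 ≥ 330) but not at 4 (335 < 468).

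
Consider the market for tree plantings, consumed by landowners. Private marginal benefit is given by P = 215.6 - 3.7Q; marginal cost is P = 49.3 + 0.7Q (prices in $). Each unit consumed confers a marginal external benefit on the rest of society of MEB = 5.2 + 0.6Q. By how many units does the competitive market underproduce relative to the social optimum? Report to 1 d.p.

7.3 units

Market equilibrium (private): 49.3 + 0.7Q = 215.6 - 3.7Q → Q_m = 37.7955.
Social marginal benefit = demand + MEB = 220.8 - 3.1Q.
Set SMB = MC: 220.8 - 3.1Q = 49.3 + 0.7Q → Q* = 45.1316.
Gap = |37.7955 − 45.1316| = 7.3361.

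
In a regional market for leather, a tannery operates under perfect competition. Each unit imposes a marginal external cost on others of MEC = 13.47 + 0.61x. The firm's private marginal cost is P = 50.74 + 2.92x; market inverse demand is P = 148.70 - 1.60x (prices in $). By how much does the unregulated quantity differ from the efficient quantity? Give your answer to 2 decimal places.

5.20 units

Market equilibrium (private): 50.74 + 2.92x = 148.70 - 1.60x → x_m = 21.6726.
Social marginal cost = private MC + MEC = 64.21 + 3.53x.
Set SMC = demand: 64.21 + 3.53x = 148.70 - 1.60x → x* = 16.4698.
Gap = |21.6726 − 16.4698| = 5.2028.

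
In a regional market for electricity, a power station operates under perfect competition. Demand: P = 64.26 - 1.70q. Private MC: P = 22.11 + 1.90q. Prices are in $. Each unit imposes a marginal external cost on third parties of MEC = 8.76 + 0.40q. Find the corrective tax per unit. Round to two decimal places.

Social marginal cost = private MC + MEC = 30.87 + 2.30q.
Set SMC = demand: 30.87 + 2.30q = 64.26 - 1.70q → q* = 8.3475.
The Pigouvian tax equals MEC at q*: 8.76 + 0.40×8.3475 = 12.0990.

tax = $12.10 per unit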